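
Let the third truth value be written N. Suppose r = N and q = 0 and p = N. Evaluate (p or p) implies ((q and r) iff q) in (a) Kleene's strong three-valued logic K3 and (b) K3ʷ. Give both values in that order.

1; N

In Kleene's strong three-valued logic K3: p or p = N or N = N
q and r = 0 and N = 0
(q and r) iff q = 0 iff 0 = 1
(p or p) implies ((q and r) iff q) = N implies 1 = 1
In K3ʷ: p or p = N or N = N
q and r = 0 and N = N
(q and r) iff q = N iff 0 = N
(p or p) implies ((q and r) iff q) = N implies N = N  [any arg is the third value ⇒ result is the third value]
They differ because Kleene's strong three-valued logic K3 and K3ʷ treat N differently under the binary connectives.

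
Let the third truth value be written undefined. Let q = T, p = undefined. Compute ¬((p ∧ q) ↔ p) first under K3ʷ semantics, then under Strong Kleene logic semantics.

In K3ʷ: p ∧ q = undefined ∧ T = undefined
(p ∧ q) ↔ p = undefined ↔ undefined = undefined
¬((p ∧ q) ↔ p) = ¬undefined = undefined
In Strong Kleene logic: p ∧ q = undefined ∧ T = undefined
(p ∧ q) ↔ p = undefined ↔ undefined = undefined
¬((p ∧ q) ↔ p) = ¬undefined = undefined

undefined; undefined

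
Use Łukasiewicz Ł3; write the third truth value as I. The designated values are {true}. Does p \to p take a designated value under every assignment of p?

Yes

Every assignment of p over {true, I, false} gives a value in {true}.
In particular, with p=I: p \to p = true.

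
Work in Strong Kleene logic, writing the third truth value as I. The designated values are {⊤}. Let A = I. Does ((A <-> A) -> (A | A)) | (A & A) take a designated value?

A <-> A = I <-> I = I
A | A = I | I = I
(A <-> A) -> (A | A) = I -> I = I  [~I | I]
A & A = I & I = I
((A <-> A) -> (A | A)) | (A & A) = I | I = I
I ∉ {⊤}.

No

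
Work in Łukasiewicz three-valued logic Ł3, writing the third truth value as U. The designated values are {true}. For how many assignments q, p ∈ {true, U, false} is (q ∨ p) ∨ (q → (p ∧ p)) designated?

Of the 9 assignments, 8 give a value in {true}.

8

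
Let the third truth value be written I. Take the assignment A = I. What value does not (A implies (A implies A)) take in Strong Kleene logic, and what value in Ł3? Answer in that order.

In Strong Kleene logic: A implies A = I implies I = I  [not I or I]
A implies (A implies A) = I implies I = I
not (A implies (A implies A)) = not I = I
In Ł3: A implies A = I implies I = ⊤  [min(1, 1−½+½)]
A implies (A implies A) = I implies ⊤ = ⊤
not (A implies (A implies A)) = not ⊤ = ⊥
They differ because Strong Kleene logic and Ł3 treat I differently under implication.

I; ⊥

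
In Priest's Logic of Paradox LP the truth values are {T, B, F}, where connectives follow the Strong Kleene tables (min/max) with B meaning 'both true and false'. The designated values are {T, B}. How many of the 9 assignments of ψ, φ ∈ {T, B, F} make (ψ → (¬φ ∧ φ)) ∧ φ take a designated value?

Of the 9 assignments, 5 give a value in {T, B}.

5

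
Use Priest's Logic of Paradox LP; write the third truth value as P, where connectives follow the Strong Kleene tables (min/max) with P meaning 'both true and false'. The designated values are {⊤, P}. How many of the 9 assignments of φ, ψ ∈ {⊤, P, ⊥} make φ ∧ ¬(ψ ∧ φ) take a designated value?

Of the 9 assignments, 5 give a value in {⊤, P}.

5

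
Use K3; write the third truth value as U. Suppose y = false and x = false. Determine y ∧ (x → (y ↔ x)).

false

y ↔ x = false ↔ false = true
x → (y ↔ x) = false → true = true
y ∧ (x → (y ↔ x)) = false ∧ true = false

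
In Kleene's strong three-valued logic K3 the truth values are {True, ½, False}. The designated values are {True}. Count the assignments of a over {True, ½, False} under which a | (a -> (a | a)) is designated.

a=True: True ✓
a=½: ½ ·
a=False: True ✓

2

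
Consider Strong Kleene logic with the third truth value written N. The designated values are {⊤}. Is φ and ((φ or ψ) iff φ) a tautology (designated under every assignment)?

Countermodel: φ=N, ψ=⊤ gives N, which is not designated.

No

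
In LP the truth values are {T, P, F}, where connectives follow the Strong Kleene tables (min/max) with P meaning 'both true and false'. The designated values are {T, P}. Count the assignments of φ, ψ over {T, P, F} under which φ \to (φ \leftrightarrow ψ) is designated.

8

Of the 9 assignments, 8 give a value in {T, P}.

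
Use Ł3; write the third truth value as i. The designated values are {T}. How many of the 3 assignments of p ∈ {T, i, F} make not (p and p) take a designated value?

1

p=T: F ·
p=i: i ·
p=F: T ✓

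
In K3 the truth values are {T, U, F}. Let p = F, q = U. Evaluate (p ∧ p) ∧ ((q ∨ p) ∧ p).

F

p ∧ p = F ∧ F = F
q ∨ p = U ∨ F = U
(q ∨ p) ∧ p = U ∧ F = F
(p ∧ p) ∧ ((q ∨ p) ∧ p) = F ∧ F = F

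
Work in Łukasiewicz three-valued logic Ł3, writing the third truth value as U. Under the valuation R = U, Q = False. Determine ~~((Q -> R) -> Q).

False

Q -> R = False -> U = True
(Q -> R) -> Q = True -> False = False
~((Q -> R) -> Q) = ~False = True
~~((Q -> R) -> Q) = ~True = False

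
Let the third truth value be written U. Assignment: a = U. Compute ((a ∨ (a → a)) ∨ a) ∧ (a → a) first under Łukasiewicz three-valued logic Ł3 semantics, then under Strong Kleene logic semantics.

In Łukasiewicz three-valued logic Ł3: a → a = U → U = ⊤  [min(1, 1−½+½)]
a ∨ (a → a) = U ∨ ⊤ = ⊤
(a ∨ (a → a)) ∨ a = ⊤ ∨ U = ⊤
a → a = U → U = ⊤
((a ∨ (a → a)) ∨ a) ∧ (a → a) = ⊤ ∧ ⊤ = ⊤
In Strong Kleene logic: a → a = U → U = U  [¬U ∨ U]
a ∨ (a → a) = U ∨ U = U
(a ∨ (a → a)) ∨ a = U ∨ U = U
a → a = U → U = U
((a ∨ (a → a)) ∨ a) ∧ (a → a) = U ∧ U = U
They differ because Łukasiewicz three-valued logic Ł3 and Strong Kleene logic treat U differently under implication.

⊤; U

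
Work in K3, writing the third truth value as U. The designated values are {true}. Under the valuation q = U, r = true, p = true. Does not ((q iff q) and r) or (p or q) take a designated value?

Yes

q iff q = U iff U = U
(q iff q) and r = U and true = U
not ((q iff q) and r) = not U = U
p or q = true or U = true
not ((q iff q) and r) or (p or q) = U or true = true
true ∈ {true}.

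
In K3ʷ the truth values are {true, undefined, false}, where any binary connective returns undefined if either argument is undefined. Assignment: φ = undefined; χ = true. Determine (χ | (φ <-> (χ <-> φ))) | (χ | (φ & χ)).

undefined

χ <-> φ = true <-> undefined = undefined
φ <-> (χ <-> φ) = undefined <-> undefined = undefined
χ | (φ <-> (χ <-> φ)) = true | undefined = undefined
φ & χ = undefined & true = undefined
χ | (φ & χ) = true | undefined = undefined
(χ | (φ <-> (χ <-> φ))) | (χ | (φ & χ)) = undefined | undefined = undefined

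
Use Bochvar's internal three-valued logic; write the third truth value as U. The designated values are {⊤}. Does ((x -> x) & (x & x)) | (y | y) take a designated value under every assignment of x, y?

Countermodel: x=⊤, y=U gives U, which is not designated.

No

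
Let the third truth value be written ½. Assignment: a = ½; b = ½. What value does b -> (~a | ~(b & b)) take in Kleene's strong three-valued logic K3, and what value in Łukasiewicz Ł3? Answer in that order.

In Kleene's strong three-valued logic K3: ~a = ~½ = ½
b & b = ½ & ½ = ½
~(b & b) = ~½ = ½
~a | ~(b & b) = ½ | ½ = ½
b -> (~a | ~(b & b)) = ½ -> ½ = ½  [~½ | ½]
In Łukasiewicz Ł3: ~a = ~½ = ½
b & b = ½ & ½ = ½
~(b & b) = ~½ = ½
~a | ~(b & b) = ½ | ½ = ½
b -> (~a | ~(b & b)) = ½ -> ½ = T  [min(1, 1−½+½)]
They differ because Kleene's strong three-valued logic K3 and Łukasiewicz Ł3 treat ½ differently under implication.

½; T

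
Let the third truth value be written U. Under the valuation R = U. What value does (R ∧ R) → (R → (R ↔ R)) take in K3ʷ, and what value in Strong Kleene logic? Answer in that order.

In K3ʷ: R ∧ R = U ∧ U = U
R ↔ R = U ↔ U = U
R → (R ↔ R) = U → U = U
(R ∧ R) → (R → (R ↔ R)) = U → U = U
In Strong Kleene logic: R ∧ R = U ∧ U = U
R ↔ R = U ↔ U = U
R → (R ↔ R) = U → U = U  [¬U ∨ U]
(R ∧ R) → (R → (R ↔ R)) = U → U = U

U; U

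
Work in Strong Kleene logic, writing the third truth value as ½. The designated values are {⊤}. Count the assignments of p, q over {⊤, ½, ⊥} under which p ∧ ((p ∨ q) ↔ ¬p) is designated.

Of the 9 assignments, 0 give a value in {⊤}.

0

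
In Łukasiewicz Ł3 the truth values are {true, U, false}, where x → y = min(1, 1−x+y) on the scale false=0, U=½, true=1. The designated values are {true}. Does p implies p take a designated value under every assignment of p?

Every assignment of p over {true, U, false} gives a value in {true}.
In particular, with p=U: p implies p = true.

Yes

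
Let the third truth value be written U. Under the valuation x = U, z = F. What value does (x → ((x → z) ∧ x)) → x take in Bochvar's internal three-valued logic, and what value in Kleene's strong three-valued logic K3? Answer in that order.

In Bochvar's internal three-valued logic: x → z = U → F = U  [any arg is the third value ⇒ result is the third value]
(x → z) ∧ x = U ∧ U = U
x → ((x → z) ∧ x) = U → U = U
(x → ((x → z) ∧ x)) → x = U → U = U
In Kleene's strong three-valued logic K3: x → z = U → F = U  [¬U ∨ F]
(x → z) ∧ x = U ∧ U = U
x → ((x → z) ∧ x) = U → U = U
(x → ((x → z) ∧ x)) → x = U → U = U

U; U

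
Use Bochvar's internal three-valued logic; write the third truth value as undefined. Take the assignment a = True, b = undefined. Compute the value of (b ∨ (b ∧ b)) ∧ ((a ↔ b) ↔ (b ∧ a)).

b ∧ b = undefined ∧ undefined = undefined
b ∨ (b ∧ b) = undefined ∨ undefined = undefined
a ↔ b = True ↔ undefined = undefined
b ∧ a = undefined ∧ True = undefined
(a ↔ b) ↔ (b ∧ a) = undefined ↔ undefined = undefined
(b ∨ (b ∧ b)) ∧ ((a ↔ b) ↔ (b ∧ a)) = undefined ∧ undefined = undefined

undefined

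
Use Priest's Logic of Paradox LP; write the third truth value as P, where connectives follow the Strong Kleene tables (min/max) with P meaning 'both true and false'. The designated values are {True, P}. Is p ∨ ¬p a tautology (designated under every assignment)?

Yes

Every assignment of p over {True, P, False} gives a value in {True, P}.
In particular, with p=P: p ∨ ¬p = P.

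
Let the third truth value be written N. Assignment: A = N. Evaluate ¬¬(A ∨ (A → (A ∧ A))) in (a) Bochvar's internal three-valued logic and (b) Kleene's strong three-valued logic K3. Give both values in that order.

In Bochvar's internal three-valued logic: A ∧ A = N ∧ N = N
A → (A ∧ A) = N → N = N
A ∨ (A → (A ∧ A)) = N ∨ N = N
¬(A ∨ (A → (A ∧ A))) = ¬N = N
¬¬(A ∨ (A → (A ∧ A))) = ¬N = N
In Kleene's strong three-valued logic K3: A ∧ A = N ∧ N = N
A → (A ∧ A) = N → N = N  [¬N ∨ N]
A ∨ (A → (A ∧ A)) = N ∨ N = N
¬(A ∨ (A → (A ∧ A))) = ¬N = N
¬¬(A ∨ (A → (A ∧ A))) = ¬N = N

N; N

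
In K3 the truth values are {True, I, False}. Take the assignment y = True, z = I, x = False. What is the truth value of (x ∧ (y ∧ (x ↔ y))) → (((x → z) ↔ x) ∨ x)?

True

x ↔ y = False ↔ True = False
y ∧ (x ↔ y) = True ∧ False = False
x ∧ (y ∧ (x ↔ y)) = False ∧ False = False
x → z = False → I = True  [¬False ∨ I]
(x → z) ↔ x = True ↔ False = False
((x → z) ↔ x) ∨ x = False ∨ False = False
(x ∧ (y ∧ (x ↔ y))) → (((x → z) ↔ x) ∨ x) = False → False = True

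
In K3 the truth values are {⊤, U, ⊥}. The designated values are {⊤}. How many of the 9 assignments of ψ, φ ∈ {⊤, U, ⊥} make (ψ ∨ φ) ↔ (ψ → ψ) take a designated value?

4

Designated under: (ψ=⊤, φ=⊤); (ψ=⊤, φ=U); (ψ=⊤, φ=⊥); (ψ=⊥, φ=⊤).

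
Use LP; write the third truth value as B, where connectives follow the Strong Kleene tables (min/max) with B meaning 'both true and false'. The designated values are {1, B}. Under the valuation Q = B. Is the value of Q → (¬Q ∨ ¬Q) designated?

Yes

¬Q = ¬B = B
¬Q = ¬B = B
¬Q ∨ ¬Q = B ∨ B = B
Q → (¬Q ∨ ¬Q) = B → B = B  [¬B ∨ B]
B ∈ {1, B}.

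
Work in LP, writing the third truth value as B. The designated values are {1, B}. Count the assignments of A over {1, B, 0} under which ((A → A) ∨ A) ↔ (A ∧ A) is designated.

2

A=1: 1 ✓
A=B: B ✓
A=0: 0 ·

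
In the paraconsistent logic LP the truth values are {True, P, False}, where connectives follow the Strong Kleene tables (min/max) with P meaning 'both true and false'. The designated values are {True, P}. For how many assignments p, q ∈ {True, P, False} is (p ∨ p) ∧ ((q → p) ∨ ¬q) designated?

6

Of the 9 assignments, 6 give a value in {True, P}.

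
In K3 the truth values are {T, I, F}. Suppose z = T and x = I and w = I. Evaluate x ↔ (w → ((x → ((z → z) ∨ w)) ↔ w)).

I

z → z = T → T = T
(z → z) ∨ w = T ∨ I = T
x → ((z → z) ∨ w) = I → T = T  [¬I ∨ T]
(x → ((z → z) ∨ w)) ↔ w = T ↔ I = I
w → ((x → ((z → z) ∨ w)) ↔ w) = I → I = I
x ↔ (w → ((x → ((z → z) ∨ w)) ↔ w)) = I ↔ I = I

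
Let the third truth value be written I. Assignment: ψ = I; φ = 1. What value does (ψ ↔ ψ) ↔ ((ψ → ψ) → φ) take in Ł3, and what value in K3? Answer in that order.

1; I

In Ł3: ψ ↔ ψ = I ↔ I = 1  [1 − |½−½|]
ψ → ψ = I → I = 1
(ψ → ψ) → φ = 1 → 1 = 1
(ψ ↔ ψ) ↔ ((ψ → ψ) → φ) = 1 ↔ 1 = 1
In K3: ψ ↔ ψ = I ↔ I = I
ψ → ψ = I → I = I
(ψ → ψ) → φ = I → 1 = 1
(ψ ↔ ψ) ↔ ((ψ → ψ) → φ) = I ↔ 1 = I
They differ because Ł3 and K3 treat I differently under implication.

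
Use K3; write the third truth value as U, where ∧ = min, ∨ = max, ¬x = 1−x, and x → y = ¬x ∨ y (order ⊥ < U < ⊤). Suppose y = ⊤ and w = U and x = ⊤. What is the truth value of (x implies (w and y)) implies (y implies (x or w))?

⊤

w and y = U and ⊤ = U
x implies (w and y) = ⊤ implies U = U  [not ⊤ or U]
x or w = ⊤ or U = ⊤
y implies (x or w) = ⊤ implies ⊤ = ⊤
(x implies (w and y)) implies (y implies (x or w)) = U implies ⊤ = ⊤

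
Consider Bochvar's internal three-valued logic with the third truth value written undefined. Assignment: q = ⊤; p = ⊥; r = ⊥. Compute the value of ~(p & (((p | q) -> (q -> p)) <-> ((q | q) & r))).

⊤

p | q = ⊥ | ⊤ = ⊤
q -> p = ⊤ -> ⊥ = ⊥
(p | q) -> (q -> p) = ⊤ -> ⊥ = ⊥
q | q = ⊤ | ⊤ = ⊤
(q | q) & r = ⊤ & ⊥ = ⊥
((p | q) -> (q -> p)) <-> ((q | q) & r) = ⊥ <-> ⊥ = ⊤
p & (((p | q) -> (q -> p)) <-> ((q | q) & r)) = ⊥ & ⊤ = ⊥
~(p & (((p | q) -> (q -> p)) <-> ((q | q) & r))) = ~⊥ = ⊤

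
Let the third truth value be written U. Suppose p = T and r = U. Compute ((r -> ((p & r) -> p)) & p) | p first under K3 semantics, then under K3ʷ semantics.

In K3: p & r = T & U = U
(p & r) -> p = U -> T = T  [~U | T]
r -> ((p & r) -> p) = U -> T = T
(r -> ((p & r) -> p)) & p = T & T = T
((r -> ((p & r) -> p)) & p) | p = T | T = T
In K3ʷ: p & r = T & U = U
(p & r) -> p = U -> T = U  [any arg is the third value ⇒ result is the third value]
r -> ((p & r) -> p) = U -> U = U
(r -> ((p & r) -> p)) & p = U & T = U
((r -> ((p & r) -> p)) & p) | p = U | T = U
They differ because K3 and K3ʷ treat U differently under the binary connectives.

T; U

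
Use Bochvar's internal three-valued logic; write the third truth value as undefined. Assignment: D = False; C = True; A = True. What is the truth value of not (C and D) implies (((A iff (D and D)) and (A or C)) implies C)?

True

C and D = True and False = False
not (C and D) = not False = True
D and D = False and False = False
A iff (D and D) = True iff False = False
A or C = True or True = True
(A iff (D and D)) and (A or C) = False and True = False
((A iff (D and D)) and (A or C)) implies C = False implies True = True
not (C and D) implies (((A iff (D and D)) and (A or C)) implies C) = True implies True = True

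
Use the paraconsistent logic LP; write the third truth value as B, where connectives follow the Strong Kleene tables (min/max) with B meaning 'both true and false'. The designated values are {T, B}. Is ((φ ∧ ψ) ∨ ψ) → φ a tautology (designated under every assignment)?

No

Countermodel: φ=F, ψ=T gives F, which is not designated.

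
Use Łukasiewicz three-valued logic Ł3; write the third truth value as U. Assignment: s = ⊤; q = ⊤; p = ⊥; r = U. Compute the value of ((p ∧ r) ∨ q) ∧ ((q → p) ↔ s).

p ∧ r = ⊥ ∧ U = ⊥
(p ∧ r) ∨ q = ⊥ ∨ ⊤ = ⊤
q → p = ⊤ → ⊥ = ⊥
(q → p) ↔ s = ⊥ ↔ ⊤ = ⊥
((p ∧ r) ∨ q) ∧ ((q → p) ↔ s) = ⊤ ∧ ⊥ = ⊥

⊥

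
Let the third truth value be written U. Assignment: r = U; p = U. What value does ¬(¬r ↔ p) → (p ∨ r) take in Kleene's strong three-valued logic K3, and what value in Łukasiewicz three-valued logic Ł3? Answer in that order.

U; 1

In Kleene's strong three-valued logic K3: ¬r = ¬U = U
¬r ↔ p = U ↔ U = U
¬(¬r ↔ p) = ¬U = U
p ∨ r = U ∨ U = U
¬(¬r ↔ p) → (p ∨ r) = U → U = U  [¬U ∨ U]
In Łukasiewicz three-valued logic Ł3: ¬r = ¬U = U
¬r ↔ p = U ↔ U = 1  [1 − |½−½|]
¬(¬r ↔ p) = ¬1 = 0
p ∨ r = U ∨ U = U
¬(¬r ↔ p) → (p ∨ r) = 0 → U = 1
They differ because Kleene's strong three-valued logic K3 and Łukasiewicz three-valued logic Ł3 treat U differently under implication.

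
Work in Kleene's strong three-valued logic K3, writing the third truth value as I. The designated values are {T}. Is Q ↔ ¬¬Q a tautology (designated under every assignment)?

Countermodel: Q=I gives I, which is not designated.

No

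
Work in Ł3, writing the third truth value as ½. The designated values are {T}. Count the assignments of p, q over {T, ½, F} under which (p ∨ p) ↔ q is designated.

3

Designated under: (p=T, q=T); (p=½, q=½); (p=F, q=F).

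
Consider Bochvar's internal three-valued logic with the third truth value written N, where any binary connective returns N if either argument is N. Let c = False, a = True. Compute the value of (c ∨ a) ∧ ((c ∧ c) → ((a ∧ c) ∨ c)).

c ∨ a = False ∨ True = True
c ∧ c = False ∧ False = False
a ∧ c = True ∧ False = False
(a ∧ c) ∨ c = False ∨ False = False
(c ∧ c) → ((a ∧ c) ∨ c) = False → False = True
(c ∨ a) ∧ ((c ∧ c) → ((a ∧ c) ∨ c)) = True ∧ True = True

True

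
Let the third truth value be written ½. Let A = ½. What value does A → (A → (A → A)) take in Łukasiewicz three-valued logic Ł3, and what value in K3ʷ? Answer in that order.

In Łukasiewicz three-valued logic Ł3: A → A = ½ → ½ = True  [min(1, 1−½+½)]
A → (A → A) = ½ → True = True
A → (A → (A → A)) = ½ → True = True
In K3ʷ: A → A = ½ → ½ = ½
A → (A → A) = ½ → ½ = ½
A → (A → (A → A)) = ½ → ½ = ½
They differ because Łukasiewicz three-valued logic Ł3 and K3ʷ treat ½ differently under the binary connectives.

True; ½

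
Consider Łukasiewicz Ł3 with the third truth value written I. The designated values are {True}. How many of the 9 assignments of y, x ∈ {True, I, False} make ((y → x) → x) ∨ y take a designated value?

Of the 9 assignments, 5 give a value in {True}.

5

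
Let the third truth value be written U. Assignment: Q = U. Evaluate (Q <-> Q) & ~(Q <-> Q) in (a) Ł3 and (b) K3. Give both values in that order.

⊥; U

In Ł3: Q <-> Q = U <-> U = ⊤  [1 − |½−½|]
Q <-> Q = U <-> U = ⊤
~(Q <-> Q) = ~⊤ = ⊥
(Q <-> Q) & ~(Q <-> Q) = ⊤ & ⊥ = ⊥
In K3: Q <-> Q = U <-> U = U
Q <-> Q = U <-> U = U
~(Q <-> Q) = ~U = U
(Q <-> Q) & ~(Q <-> Q) = U & U = U
They differ because Ł3 and K3 treat U differently under implication.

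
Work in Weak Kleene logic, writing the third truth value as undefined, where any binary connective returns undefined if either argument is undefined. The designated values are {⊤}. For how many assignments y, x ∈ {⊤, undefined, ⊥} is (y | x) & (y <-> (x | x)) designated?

Designated under: (y=⊤, x=⊤).

1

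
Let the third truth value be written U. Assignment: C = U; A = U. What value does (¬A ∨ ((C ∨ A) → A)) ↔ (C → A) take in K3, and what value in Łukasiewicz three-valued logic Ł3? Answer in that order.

U; 1

In K3: ¬A = ¬U = U
C ∨ A = U ∨ U = U
(C ∨ A) → A = U → U = U  [¬U ∨ U]
¬A ∨ ((C ∨ A) → A) = U ∨ U = U
C → A = U → U = U
(¬A ∨ ((C ∨ A) → A)) ↔ (C → A) = U ↔ U = U
In Łukasiewicz three-valued logic Ł3: ¬A = ¬U = U
C ∨ A = U ∨ U = U
(C ∨ A) → A = U → U = 1  [min(1, 1−½+½)]
¬A ∨ ((C ∨ A) → A) = U ∨ 1 = 1
C → A = U → U = 1
(¬A ∨ ((C ∨ A) → A)) ↔ (C → A) = 1 ↔ 1 = 1
They differ because K3 and Łukasiewicz three-valued logic Ł3 treat U differently under implication.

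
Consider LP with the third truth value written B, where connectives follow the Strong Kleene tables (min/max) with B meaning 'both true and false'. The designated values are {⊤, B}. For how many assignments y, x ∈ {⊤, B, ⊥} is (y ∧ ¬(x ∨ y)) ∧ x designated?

Designated under: (y=B, x=B).

1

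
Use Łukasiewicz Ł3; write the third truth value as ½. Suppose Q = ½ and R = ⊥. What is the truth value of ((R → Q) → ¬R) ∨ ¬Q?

⊤

R → Q = ⊥ → ½ = ⊤
¬R = ¬⊥ = ⊤
(R → Q) → ¬R = ⊤ → ⊤ = ⊤
¬Q = ¬½ = ½
((R → Q) → ¬R) ∨ ¬Q = ⊤ ∨ ½ = ⊤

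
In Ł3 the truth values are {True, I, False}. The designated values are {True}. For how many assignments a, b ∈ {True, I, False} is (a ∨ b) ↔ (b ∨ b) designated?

6

Of the 9 assignments, 6 give a value in {True}.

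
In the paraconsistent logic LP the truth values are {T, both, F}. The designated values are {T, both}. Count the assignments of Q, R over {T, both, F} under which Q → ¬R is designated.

8

Of the 9 assignments, 8 give a value in {T, both}.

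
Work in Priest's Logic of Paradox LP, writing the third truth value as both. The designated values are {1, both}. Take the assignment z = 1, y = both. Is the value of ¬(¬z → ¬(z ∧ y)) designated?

No

¬z = ¬1 = 0
z ∧ y = 1 ∧ both = both
¬(z ∧ y) = ¬both = both
¬z → ¬(z ∧ y) = 0 → both = 1  [¬0 ∨ both]
¬(¬z → ¬(z ∧ y)) = ¬1 = 0
0 ∉ {1, both}.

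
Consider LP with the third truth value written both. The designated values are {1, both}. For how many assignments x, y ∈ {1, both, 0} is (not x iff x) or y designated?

Of the 9 assignments, 7 give a value in {1, both}.

7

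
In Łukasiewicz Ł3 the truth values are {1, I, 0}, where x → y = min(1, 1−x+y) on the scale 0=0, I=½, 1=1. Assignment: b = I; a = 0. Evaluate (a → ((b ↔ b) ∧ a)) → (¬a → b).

I

b ↔ b = I ↔ I = 1  [1 − |½−½|]
(b ↔ b) ∧ a = 1 ∧ 0 = 0
a → ((b ↔ b) ∧ a) = 0 → 0 = 1
¬a = ¬0 = 1
¬a → b = 1 → I = I
(a → ((b ↔ b) ∧ a)) → (¬a → b) = 1 → I = I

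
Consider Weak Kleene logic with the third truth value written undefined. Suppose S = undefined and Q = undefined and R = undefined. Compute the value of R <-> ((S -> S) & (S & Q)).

undefined

S -> S = undefined -> undefined = undefined  [any arg is the third value ⇒ result is the third value]
S & Q = undefined & undefined = undefined
(S -> S) & (S & Q) = undefined & undefined = undefined
R <-> ((S -> S) & (S & Q)) = undefined <-> undefined = undefined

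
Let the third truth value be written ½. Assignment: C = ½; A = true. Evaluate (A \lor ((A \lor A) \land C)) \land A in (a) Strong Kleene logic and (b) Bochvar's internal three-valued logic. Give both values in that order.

In Strong Kleene logic: A \lor A = true \lor true = true
(A \lor A) \land C = true \land ½ = ½
A \lor ((A \lor A) \land C) = true \lor ½ = true
(A \lor ((A \lor A) \land C)) \land A = true \land true = true
In Bochvar's internal three-valued logic: A \lor A = true \lor true = true
(A \lor A) \land C = true \land ½ = ½
A \lor ((A \lor A) \land C) = true \lor ½ = ½
(A \lor ((A \lor A) \land C)) \land A = ½ \land true = ½
They differ because Strong Kleene logic and Bochvar's internal three-valued logic treat ½ differently under the binary connectives.

true; ½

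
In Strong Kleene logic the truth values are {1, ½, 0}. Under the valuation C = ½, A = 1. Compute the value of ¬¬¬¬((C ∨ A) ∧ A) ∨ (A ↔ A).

C ∨ A = ½ ∨ 1 = 1
(C ∨ A) ∧ A = 1 ∧ 1 = 1
¬((C ∨ A) ∧ A) = ¬1 = 0
¬¬((C ∨ A) ∧ A) = ¬0 = 1
¬¬¬((C ∨ A) ∧ A) = ¬1 = 0
¬¬¬¬((C ∨ A) ∧ A) = ¬0 = 1
A ↔ A = 1 ↔ 1 = 1
¬¬¬¬((C ∨ A) ∧ A) ∨ (A ↔ A) = 1 ∨ 1 = 1

1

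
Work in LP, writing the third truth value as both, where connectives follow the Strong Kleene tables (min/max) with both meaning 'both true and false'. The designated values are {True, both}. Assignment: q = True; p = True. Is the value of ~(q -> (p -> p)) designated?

No

p -> p = True -> True = True
q -> (p -> p) = True -> True = True
~(q -> (p -> p)) = ~True = False
False ∉ {True, both}.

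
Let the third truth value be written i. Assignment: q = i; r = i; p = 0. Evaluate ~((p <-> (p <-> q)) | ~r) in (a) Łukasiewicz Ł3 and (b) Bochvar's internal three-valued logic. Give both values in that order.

In Łukasiewicz Ł3: p <-> q = 0 <-> i = i
p <-> (p <-> q) = 0 <-> i = i
~r = ~i = i
(p <-> (p <-> q)) | ~r = i | i = i
~((p <-> (p <-> q)) | ~r) = ~i = i
In Bochvar's internal three-valued logic: p <-> q = 0 <-> i = i
p <-> (p <-> q) = 0 <-> i = i
~r = ~i = i
(p <-> (p <-> q)) | ~r = i | i = i
~((p <-> (p <-> q)) | ~r) = ~i = i

i; i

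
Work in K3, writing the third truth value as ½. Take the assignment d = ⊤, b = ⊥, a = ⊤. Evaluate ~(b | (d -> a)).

⊥

d -> a = ⊤ -> ⊤ = ⊤
b | (d -> a) = ⊥ | ⊤ = ⊤
~(b | (d -> a)) = ~⊤ = ⊥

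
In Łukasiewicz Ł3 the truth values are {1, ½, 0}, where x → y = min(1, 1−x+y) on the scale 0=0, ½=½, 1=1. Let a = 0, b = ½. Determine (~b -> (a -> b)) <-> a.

~b = ~½ = ½
a -> b = 0 -> ½ = 1  [min(1, 1−0+½)]
~b -> (a -> b) = ½ -> 1 = 1
(~b -> (a -> b)) <-> a = 1 <-> 0 = 0

0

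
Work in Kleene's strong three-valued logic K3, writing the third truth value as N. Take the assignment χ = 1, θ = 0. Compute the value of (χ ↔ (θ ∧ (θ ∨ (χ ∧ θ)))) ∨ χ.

1

χ ∧ θ = 1 ∧ 0 = 0
θ ∨ (χ ∧ θ) = 0 ∨ 0 = 0
θ ∧ (θ ∨ (χ ∧ θ)) = 0 ∧ 0 = 0
χ ↔ (θ ∧ (θ ∨ (χ ∧ θ))) = 1 ↔ 0 = 0
(χ ↔ (θ ∧ (θ ∨ (χ ∧ θ)))) ∨ χ = 0 ∨ 1 = 1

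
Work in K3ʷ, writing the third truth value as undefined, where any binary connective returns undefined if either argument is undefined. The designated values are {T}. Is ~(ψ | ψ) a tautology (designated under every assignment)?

Countermodel: ψ=T gives F, which is not designated.

No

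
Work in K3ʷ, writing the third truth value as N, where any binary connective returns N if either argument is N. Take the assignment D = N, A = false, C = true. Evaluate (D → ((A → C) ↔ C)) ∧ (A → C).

N

A → C = false → true = true
(A → C) ↔ C = true ↔ true = true
D → ((A → C) ↔ C) = N → true = N  [any arg is the third value ⇒ result is the third value]
A → C = false → true = true
(D → ((A → C) ↔ C)) ∧ (A → C) = N ∧ true = N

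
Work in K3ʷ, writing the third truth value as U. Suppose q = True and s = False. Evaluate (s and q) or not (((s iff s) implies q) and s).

True

s and q = False and True = False
s iff s = False iff False = True
(s iff s) implies q = True implies True = True
((s iff s) implies q) and s = True and False = False
not (((s iff s) implies q) and s) = not False = True
(s and q) or not (((s iff s) implies q) and s) = False or True = True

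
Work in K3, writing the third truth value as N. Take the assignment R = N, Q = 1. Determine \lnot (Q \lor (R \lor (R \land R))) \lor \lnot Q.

0

R \land R = N \land N = N
R \lor (R \land R) = N \lor N = N
Q \lor (R \lor (R \land R)) = 1 \lor N = 1
\lnot (Q \lor (R \lor (R \land R))) = \lnot 1 = 0
\lnot Q = \lnot 1 = 0
\lnot (Q \lor (R \lor (R \land R))) \lor \lnot Q = 0 \lor 0 = 0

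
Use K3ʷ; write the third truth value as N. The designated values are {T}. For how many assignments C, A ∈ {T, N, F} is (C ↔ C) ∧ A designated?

2

Designated under: (C=T, A=T); (C=F, A=T).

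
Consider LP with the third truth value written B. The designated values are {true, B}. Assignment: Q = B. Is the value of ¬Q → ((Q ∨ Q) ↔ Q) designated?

Yes

¬Q = ¬B = B
Q ∨ Q = B ∨ B = B
(Q ∨ Q) ↔ Q = B ↔ B = B
¬Q → ((Q ∨ Q) ↔ Q) = B → B = B  [¬B ∨ B]
B ∈ {true, B}.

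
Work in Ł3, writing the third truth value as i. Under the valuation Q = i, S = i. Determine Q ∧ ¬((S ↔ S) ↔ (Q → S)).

0

S ↔ S = i ↔ i = 1
Q → S = i → i = 1
(S ↔ S) ↔ (Q → S) = 1 ↔ 1 = 1
¬((S ↔ S) ↔ (Q → S)) = ¬1 = 0
Q ∧ ¬((S ↔ S) ↔ (Q → S)) = i ∧ 0 = 0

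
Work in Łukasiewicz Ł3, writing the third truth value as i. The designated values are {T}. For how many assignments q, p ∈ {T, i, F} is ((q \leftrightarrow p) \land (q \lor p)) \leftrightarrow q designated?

Of the 9 assignments, 6 give a value in {T}.

6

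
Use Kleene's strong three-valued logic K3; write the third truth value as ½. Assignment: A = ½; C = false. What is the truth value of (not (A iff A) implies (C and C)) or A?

½

A iff A = ½ iff ½ = ½
not (A iff A) = not ½ = ½
C and C = false and false = false
not (A iff A) implies (C and C) = ½ implies false = ½  [not ½ or false]
(not (A iff A) implies (C and C)) or A = ½ or ½ = ½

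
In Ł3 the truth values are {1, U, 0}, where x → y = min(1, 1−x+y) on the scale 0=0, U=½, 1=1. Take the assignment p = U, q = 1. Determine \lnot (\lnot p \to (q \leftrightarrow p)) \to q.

1

\lnot p = \lnot U = U
q \leftrightarrow p = 1 \leftrightarrow U = U  [1 − |1−½|]
\lnot p \to (q \leftrightarrow p) = U \to U = 1
\lnot (\lnot p \to (q \leftrightarrow p)) = \lnot 1 = 0
\lnot (\lnot p \to (q \leftrightarrow p)) \to q = 0 \to 1 = 1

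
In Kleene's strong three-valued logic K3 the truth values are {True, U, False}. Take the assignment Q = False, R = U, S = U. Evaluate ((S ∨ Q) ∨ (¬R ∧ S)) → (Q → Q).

S ∨ Q = U ∨ False = U
¬R = ¬U = U
¬R ∧ S = U ∧ U = U
(S ∨ Q) ∨ (¬R ∧ S) = U ∨ U = U
Q → Q = False → False = True
((S ∨ Q) ∨ (¬R ∧ S)) → (Q → Q) = U → True = True  [¬U ∨ True]

True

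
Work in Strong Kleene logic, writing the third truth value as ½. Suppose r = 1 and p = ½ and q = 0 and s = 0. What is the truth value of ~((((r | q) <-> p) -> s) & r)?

½

r | q = 1 | 0 = 1
(r | q) <-> p = 1 <-> ½ = ½
((r | q) <-> p) -> s = ½ -> 0 = ½  [~½ | 0]
(((r | q) <-> p) -> s) & r = ½ & 1 = ½
~((((r | q) <-> p) -> s) & r) = ~½ = ½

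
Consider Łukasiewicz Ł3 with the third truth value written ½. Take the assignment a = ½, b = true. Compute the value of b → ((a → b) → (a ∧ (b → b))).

½

a → b = ½ → true = true  [min(1, 1−½+1)]
b → b = true → true = true
a ∧ (b → b) = ½ ∧ true = ½
(a → b) → (a ∧ (b → b)) = true → ½ = ½
b → ((a → b) → (a ∧ (b → b))) = true → ½ = ½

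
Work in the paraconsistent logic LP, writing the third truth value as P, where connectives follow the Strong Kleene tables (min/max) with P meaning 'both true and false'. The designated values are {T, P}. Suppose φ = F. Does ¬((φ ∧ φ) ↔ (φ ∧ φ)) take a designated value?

φ ∧ φ = F ∧ F = F
φ ∧ φ = F ∧ F = F
(φ ∧ φ) ↔ (φ ∧ φ) = F ↔ F = T
¬((φ ∧ φ) ↔ (φ ∧ φ)) = ¬T = F
F ∉ {T, P}.

No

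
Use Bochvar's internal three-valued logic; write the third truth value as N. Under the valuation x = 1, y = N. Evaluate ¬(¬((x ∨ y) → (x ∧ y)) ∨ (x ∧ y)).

N

x ∨ y = 1 ∨ N = N
x ∧ y = 1 ∧ N = N
(x ∨ y) → (x ∧ y) = N → N = N  [any arg is the third value ⇒ result is the third value]
¬((x ∨ y) → (x ∧ y)) = ¬N = N
x ∧ y = 1 ∧ N = N
¬((x ∨ y) → (x ∧ y)) ∨ (x ∧ y) = N ∨ N = N
¬(¬((x ∨ y) → (x ∧ y)) ∨ (x ∧ y)) = ¬N = N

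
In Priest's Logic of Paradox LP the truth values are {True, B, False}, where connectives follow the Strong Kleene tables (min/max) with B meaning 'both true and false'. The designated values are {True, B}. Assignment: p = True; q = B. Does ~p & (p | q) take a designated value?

~p = ~True = False
p | q = True | B = True
~p & (p | q) = False & True = False
False ∉ {True, B}.

No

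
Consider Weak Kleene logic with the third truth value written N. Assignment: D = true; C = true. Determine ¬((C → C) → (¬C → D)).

false

C → C = true → true = true
¬C = ¬true = false
¬C → D = false → true = true
(C → C) → (¬C → D) = true → true = true
¬((C → C) → (¬C → D)) = ¬true = false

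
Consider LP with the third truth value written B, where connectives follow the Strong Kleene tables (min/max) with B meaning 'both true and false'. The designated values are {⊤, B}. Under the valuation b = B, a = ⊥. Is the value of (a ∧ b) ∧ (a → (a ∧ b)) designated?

No

a ∧ b = ⊥ ∧ B = ⊥
a ∧ b = ⊥ ∧ B = ⊥
a → (a ∧ b) = ⊥ → ⊥ = ⊤
(a ∧ b) ∧ (a → (a ∧ b)) = ⊥ ∧ ⊤ = ⊥
⊥ ∉ {⊤, B}.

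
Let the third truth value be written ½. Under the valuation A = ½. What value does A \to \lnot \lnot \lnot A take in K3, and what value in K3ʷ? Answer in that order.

½; ½

In K3: \lnot A = \lnot ½ = ½
\lnot \lnot A = \lnot ½ = ½
\lnot \lnot \lnot A = \lnot ½ = ½
A \to \lnot \lnot \lnot A = ½ \to ½ = ½  [\lnot ½ \lor ½]
In K3ʷ: \lnot A = \lnot ½ = ½
\lnot \lnot A = \lnot ½ = ½
\lnot \lnot \lnot A = \lnot ½ = ½
A \to \lnot \lnot \lnot A = ½ \to ½ = ½  [any arg is the third value ⇒ result is the third value]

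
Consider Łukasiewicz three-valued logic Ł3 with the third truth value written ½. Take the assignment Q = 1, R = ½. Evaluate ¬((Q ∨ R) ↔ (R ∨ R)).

½

Q ∨ R = 1 ∨ ½ = 1
R ∨ R = ½ ∨ ½ = ½
(Q ∨ R) ↔ (R ∨ R) = 1 ↔ ½ = ½  [1 − |1−½|]
¬((Q ∨ R) ↔ (R ∨ R)) = ¬½ = ½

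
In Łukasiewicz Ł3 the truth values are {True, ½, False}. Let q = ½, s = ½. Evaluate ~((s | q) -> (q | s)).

False

s | q = ½ | ½ = ½
q | s = ½ | ½ = ½
(s | q) -> (q | s) = ½ -> ½ = True  [min(1, 1−½+½)]
~((s | q) -> (q | s)) = ~True = False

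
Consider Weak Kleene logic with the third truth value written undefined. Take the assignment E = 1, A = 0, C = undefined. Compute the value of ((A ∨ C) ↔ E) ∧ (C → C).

undefined

A ∨ C = 0 ∨ undefined = undefined
(A ∨ C) ↔ E = undefined ↔ 1 = undefined
C → C = undefined → undefined = undefined  [any arg is the third value ⇒ result is the third value]
((A ∨ C) ↔ E) ∧ (C → C) = undefined ∧ undefined = undefined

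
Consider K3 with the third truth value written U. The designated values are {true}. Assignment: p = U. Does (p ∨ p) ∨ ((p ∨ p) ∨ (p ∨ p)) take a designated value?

p ∨ p = U ∨ U = U
p ∨ p = U ∨ U = U
p ∨ p = U ∨ U = U
(p ∨ p) ∨ (p ∨ p) = U ∨ U = U
(p ∨ p) ∨ ((p ∨ p) ∨ (p ∨ p)) = U ∨ U = U
U ∉ {true}.

No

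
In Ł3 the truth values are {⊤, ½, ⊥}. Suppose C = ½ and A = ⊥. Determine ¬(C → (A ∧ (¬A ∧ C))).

¬A = ¬⊥ = ⊤
¬A ∧ C = ⊤ ∧ ½ = ½
A ∧ (¬A ∧ C) = ⊥ ∧ ½ = ⊥
C → (A ∧ (¬A ∧ C)) = ½ → ⊥ = ½  [min(1, 1−½+0)]
¬(C → (A ∧ (¬A ∧ C))) = ¬½ = ½

½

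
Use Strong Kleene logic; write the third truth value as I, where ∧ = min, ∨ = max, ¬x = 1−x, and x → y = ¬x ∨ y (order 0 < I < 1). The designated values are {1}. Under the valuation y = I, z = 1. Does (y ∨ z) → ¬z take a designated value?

y ∨ z = I ∨ 1 = 1
¬z = ¬1 = 0
(y ∨ z) → ¬z = 1 → 0 = 0
0 ∉ {1}.

No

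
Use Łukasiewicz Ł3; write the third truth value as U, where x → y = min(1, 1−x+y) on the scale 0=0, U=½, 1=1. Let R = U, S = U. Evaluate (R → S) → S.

R → S = U → U = 1
(R → S) → S = 1 → U = U

U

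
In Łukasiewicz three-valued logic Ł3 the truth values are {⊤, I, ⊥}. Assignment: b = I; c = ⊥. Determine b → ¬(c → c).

c → c = ⊥ → ⊥ = ⊤
¬(c → c) = ¬⊤ = ⊥
b → ¬(c → c) = I → ⊥ = I  [min(1, 1−½+0)]

I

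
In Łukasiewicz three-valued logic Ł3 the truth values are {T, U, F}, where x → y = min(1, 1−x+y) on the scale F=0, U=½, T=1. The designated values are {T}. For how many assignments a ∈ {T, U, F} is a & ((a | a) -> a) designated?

a=T: T ✓
a=U: U ·
a=F: F ·

1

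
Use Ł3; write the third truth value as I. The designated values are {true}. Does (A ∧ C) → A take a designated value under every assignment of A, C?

Every assignment of A, C over {true, I, false} gives a value in {true}.
In particular, with A=I, C=I: (A ∧ C) → A = true.

Yes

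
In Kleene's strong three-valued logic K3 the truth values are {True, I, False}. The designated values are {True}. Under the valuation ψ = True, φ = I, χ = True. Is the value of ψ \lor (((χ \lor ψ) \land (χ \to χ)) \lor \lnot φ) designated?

χ \lor ψ = True \lor True = True
χ \to χ = True \to True = True
(χ \lor ψ) \land (χ \to χ) = True \land True = True
\lnot φ = \lnot I = I
((χ \lor ψ) \land (χ \to χ)) \lor \lnot φ = True \lor I = True
ψ \lor (((χ \lor ψ) \land (χ \to χ)) \lor \lnot φ) = True \lor True = True
True ∈ {True}.

Yes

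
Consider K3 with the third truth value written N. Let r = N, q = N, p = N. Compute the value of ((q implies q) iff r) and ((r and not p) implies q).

N

q implies q = N implies N = N
(q implies q) iff r = N iff N = N
not p = not N = N
r and not p = N and N = N
(r and not p) implies q = N implies N = N
((q implies q) iff r) and ((r and not p) implies q) = N and N = N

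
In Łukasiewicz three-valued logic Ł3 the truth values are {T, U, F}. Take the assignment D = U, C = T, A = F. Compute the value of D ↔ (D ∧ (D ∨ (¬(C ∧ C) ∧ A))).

T

C ∧ C = T ∧ T = T
¬(C ∧ C) = ¬T = F
¬(C ∧ C) ∧ A = F ∧ F = F
D ∨ (¬(C ∧ C) ∧ A) = U ∨ F = U
D ∧ (D ∨ (¬(C ∧ C) ∧ A)) = U ∧ U = U
D ↔ (D ∧ (D ∨ (¬(C ∧ C) ∧ A))) = U ↔ U = T  [1 − |½−½|]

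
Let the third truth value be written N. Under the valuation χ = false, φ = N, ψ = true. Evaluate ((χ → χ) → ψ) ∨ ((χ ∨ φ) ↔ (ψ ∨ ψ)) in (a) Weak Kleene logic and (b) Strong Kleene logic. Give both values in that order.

In Weak Kleene logic: χ → χ = false → false = true
(χ → χ) → ψ = true → true = true
χ ∨ φ = false ∨ N = N
ψ ∨ ψ = true ∨ true = true
(χ ∨ φ) ↔ (ψ ∨ ψ) = N ↔ true = N
((χ → χ) → ψ) ∨ ((χ ∨ φ) ↔ (ψ ∨ ψ)) = true ∨ N = N
In Strong Kleene logic: χ → χ = false → false = true
(χ → χ) → ψ = true → true = true
χ ∨ φ = false ∨ N = N
ψ ∨ ψ = true ∨ true = true
(χ ∨ φ) ↔ (ψ ∨ ψ) = N ↔ true = N
((χ → χ) → ψ) ∨ ((χ ∨ φ) ↔ (ψ ∨ ψ)) = true ∨ N = true
They differ because Weak Kleene logic and Strong Kleene logic treat N differently under the binary connectives.

N; true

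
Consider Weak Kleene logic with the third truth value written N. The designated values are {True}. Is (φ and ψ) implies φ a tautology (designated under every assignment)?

No

Countermodel: φ=True, ψ=N gives N, which is not designated.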